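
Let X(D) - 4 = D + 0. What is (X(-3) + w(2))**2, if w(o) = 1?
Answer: 4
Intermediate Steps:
X(D) = 4 + D (X(D) = 4 + (D + 0) = 4 + D)
(X(-3) + w(2))**2 = ((4 - 3) + 1)**2 = (1 + 1)**2 = 2**2 = 4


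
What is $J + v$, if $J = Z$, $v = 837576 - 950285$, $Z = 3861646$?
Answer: $3748937$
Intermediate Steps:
$v = -112709$ ($v = 837576 - 950285 = -112709$)
$J = 3861646$
$J + v = 3861646 - 112709 = 3748937$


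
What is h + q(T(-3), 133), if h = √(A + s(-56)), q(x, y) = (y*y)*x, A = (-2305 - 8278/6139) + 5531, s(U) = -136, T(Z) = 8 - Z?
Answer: 194579 + 4*√7275187703/6139 ≈ 1.9463e+5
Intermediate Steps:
A = 19796136/6139 (A = (-2305 - 8278*1/6139) + 5531 = (-2305 - 8278/6139) + 5531 = -14158673/6139 + 5531 = 19796136/6139 ≈ 3224.7)
q(x, y) = x*y² (q(x, y) = y²*x = x*y²)
h = 4*√7275187703/6139 (h = √(19796136/6139 - 136) = √(18961232/6139) = 4*√7275187703/6139 ≈ 55.576)
h + q(T(-3), 133) = 4*√7275187703/6139 + (8 - 1*(-3))*133² = 4*√7275187703/6139 + (8 + 3)*17689 = 4*√7275187703/6139 + 11*17689 = 4*√7275187703/6139 + 194579 = 194579 + 4*√7275187703/6139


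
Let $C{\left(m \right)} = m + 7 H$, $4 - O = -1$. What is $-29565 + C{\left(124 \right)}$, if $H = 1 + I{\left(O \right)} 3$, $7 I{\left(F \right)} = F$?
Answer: $-29419$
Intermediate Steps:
$O = 5$ ($O = 4 - -1 = 4 + 1 = 5$)
$I{\left(F \right)} = \frac{F}{7}$
$H = \frac{22}{7}$ ($H = 1 + \frac{1}{7} \cdot 5 \cdot 3 = 1 + \frac{5}{7} \cdot 3 = 1 + \frac{15}{7} = \frac{22}{7} \approx 3.1429$)
$C{\left(m \right)} = 22 + m$ ($C{\left(m \right)} = m + 7 \cdot \frac{22}{7} = m + 22 = 22 + m$)
$-29565 + C{\left(124 \right)} = -29565 + \left(22 + 124\right) = -29565 + 146 = -29419$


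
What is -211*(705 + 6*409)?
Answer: -666549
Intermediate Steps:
-211*(705 + 6*409) = -211*(705 + 2454) = -211*3159 = -666549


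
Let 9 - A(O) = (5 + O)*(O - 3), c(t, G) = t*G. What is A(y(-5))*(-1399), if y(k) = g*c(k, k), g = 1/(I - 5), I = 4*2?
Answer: 782041/9 ≈ 86894.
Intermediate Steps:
I = 8
c(t, G) = G*t
g = ⅓ (g = 1/(8 - 5) = 1/3 = ⅓ ≈ 0.33333)
y(k) = k²/3 (y(k) = (k*k)/3 = k²/3)
A(O) = 9 - (-3 + O)*(5 + O) (A(O) = 9 - (5 + O)*(O - 3) = 9 - (5 + O)*(-3 + O) = 9 - (-3 + O)*(5 + O))
A(y(-5))*(-1399) = (24 - ((⅓)*(-5)²)² - 2*(-5)²/3)*(-1399) = (24 - ((⅓)*25)² - 2*25/3)*(-1399) = (24 - (25/3)² - 2*25/3)*(-1399) = (24 - 1*625/9 - 50/3)*(-1399) = (24 - 625/9 - 50/3)*(-1399) = -559/9*(-1399) = 782041/9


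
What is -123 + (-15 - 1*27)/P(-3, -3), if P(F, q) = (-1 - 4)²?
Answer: -3117/25 ≈ -124.68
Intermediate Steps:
P(F, q) = 25 (P(F, q) = (-5)² = 25)
-123 + (-15 - 1*27)/P(-3, -3) = -123 + (-15 - 1*27)/25 = -123 + (-15 - 27)/25 = -123 + (1/25)*(-42) = -123 - 42/25 = -3117/25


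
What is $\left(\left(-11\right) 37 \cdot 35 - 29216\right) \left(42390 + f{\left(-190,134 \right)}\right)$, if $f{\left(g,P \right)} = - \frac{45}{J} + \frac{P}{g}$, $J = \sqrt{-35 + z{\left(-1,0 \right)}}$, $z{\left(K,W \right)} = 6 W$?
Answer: $- \frac{175016708163}{95} - \frac{391149 i \sqrt{35}}{7} \approx -1.8423 \cdot 10^{9} - 3.3058 \cdot 10^{5} i$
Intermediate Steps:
$J = i \sqrt{35}$ ($J = \sqrt{-35 + 6 \cdot 0} = \sqrt{-35 + 0} = \sqrt{-35} = i \sqrt{35} \approx 5.9161 i$)
$f{\left(g,P \right)} = \frac{P}{g} + \frac{9 i \sqrt{35}}{7}$ ($f{\left(g,P \right)} = - \frac{45}{i \sqrt{35}} + \frac{P}{g} = - 45 \left(- \frac{i \sqrt{35}}{35}\right) + \frac{P}{g} = \frac{9 i \sqrt{35}}{7} + \frac{P}{g} = \frac{P}{g} + \frac{9 i \sqrt{35}}{7}$)
$\left(\left(-11\right) 37 \cdot 35 - 29216\right) \left(42390 + f{\left(-190,134 \right)}\right) = \left(\left(-11\right) 37 \cdot 35 - 29216\right) \left(42390 + \left(\frac{134}{-190} + \frac{9 i \sqrt{35}}{7}\right)\right) = \left(\left(-407\right) 35 - 29216\right) \left(42390 + \left(134 \left(- \frac{1}{190}\right) + \frac{9 i \sqrt{35}}{7}\right)\right) = \left(-14245 - 29216\right) \left(42390 - \left(\frac{67}{95} - \frac{9 i \sqrt{35}}{7}\right)\right) = - 43461 \left(\frac{4026983}{95} + \frac{9 i \sqrt{35}}{7}\right) = - \frac{175016708163}{95} - \frac{391149 i \sqrt{35}}{7}$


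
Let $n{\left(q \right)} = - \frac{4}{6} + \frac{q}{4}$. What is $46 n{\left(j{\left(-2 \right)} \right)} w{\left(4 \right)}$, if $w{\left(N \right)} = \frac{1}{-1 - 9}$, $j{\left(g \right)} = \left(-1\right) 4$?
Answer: $\frac{23}{3} \approx 7.6667$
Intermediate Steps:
$j{\left(g \right)} = -4$
$n{\left(q \right)} = - \frac{2}{3} + \frac{q}{4}$ ($n{\left(q \right)} = \left(-4\right) \frac{1}{6} + q \frac{1}{4} = - \frac{2}{3} + \frac{q}{4}$)
$w{\left(N \right)} = - \frac{1}{10}$ ($w{\left(N \right)} = \frac{1}{-10} = - \frac{1}{10}$)
$46 n{\left(j{\left(-2 \right)} \right)} w{\left(4 \right)} = 46 \left(- \frac{2}{3} + \frac{1}{4} \left(-4\right)\right) \left(- \frac{1}{10}\right) = 46 \left(- \frac{2}{3} - 1\right) \left(- \frac{1}{10}\right) = 46 \left(- \frac{5}{3}\right) \left(- \frac{1}{10}\right) = \left(- \frac{230}{3}\right) \left(- \frac{1}{10}\right) = \frac{23}{3}$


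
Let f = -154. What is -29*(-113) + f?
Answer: 3123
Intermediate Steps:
-29*(-113) + f = -29*(-113) - 154 = 3277 - 154 = 3123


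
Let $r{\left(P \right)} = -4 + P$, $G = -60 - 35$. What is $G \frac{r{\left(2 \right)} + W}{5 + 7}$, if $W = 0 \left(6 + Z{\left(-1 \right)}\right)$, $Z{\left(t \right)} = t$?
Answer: $\frac{95}{6} \approx 15.833$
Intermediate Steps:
$G = -95$
$W = 0$ ($W = 0 \left(6 - 1\right) = 0 \cdot 5 = 0$)
$G \frac{r{\left(2 \right)} + W}{5 + 7} = - 95 \frac{\left(-4 + 2\right) + 0}{5 + 7} = - 95 \frac{-2 + 0}{12} = - 95 \cdot \frac{1}{12} \left(-2\right) = \left(-95\right) \left(- \frac{1}{6}\right) = \frac{95}{6}$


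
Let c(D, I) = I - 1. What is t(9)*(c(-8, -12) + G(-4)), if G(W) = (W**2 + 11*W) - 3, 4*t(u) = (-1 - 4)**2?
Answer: -275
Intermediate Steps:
t(u) = 25/4 (t(u) = (-1 - 4)**2/4 = (1/4)*(-5)**2 = (1/4)*25 = 25/4)
c(D, I) = -1 + I
G(W) = -3 + W**2 + 11*W
t(9)*(c(-8, -12) + G(-4)) = 25*((-1 - 12) + (-3 + (-4)**2 + 11*(-4)))/4 = 25*(-13 + (-3 + 16 - 44))/4 = 25*(-13 - 31)/4 = (25/4)*(-44) = -275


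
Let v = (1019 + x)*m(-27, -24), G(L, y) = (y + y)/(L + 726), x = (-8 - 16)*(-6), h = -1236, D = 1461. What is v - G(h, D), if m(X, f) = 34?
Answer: 3361557/85 ≈ 39548.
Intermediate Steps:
x = 144 (x = -24*(-6) = 144)
G(L, y) = 2*y/(726 + L) (G(L, y) = (2*y)/(726 + L) = 2*y/(726 + L))
v = 39542 (v = (1019 + 144)*34 = 1163*34 = 39542)
v - G(h, D) = 39542 - 2*1461/(726 - 1236) = 39542 - 2*1461/(-510) = 39542 - 2*1461*(-1)/510 = 39542 - 1*(-487/85) = 39542 + 487/85 = 3361557/85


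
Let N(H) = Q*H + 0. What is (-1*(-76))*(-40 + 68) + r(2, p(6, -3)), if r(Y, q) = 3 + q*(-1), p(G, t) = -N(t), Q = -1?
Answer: 2134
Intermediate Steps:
N(H) = -H (N(H) = -H + 0 = -H)
p(G, t) = t (p(G, t) = -(-1)*t = t)
r(Y, q) = 3 - q
(-1*(-76))*(-40 + 68) + r(2, p(6, -3)) = (-1*(-76))*(-40 + 68) + (3 - 1*(-3)) = 76*28 + (3 + 3) = 2128 + 6 = 2134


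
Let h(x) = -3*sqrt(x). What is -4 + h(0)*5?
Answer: -4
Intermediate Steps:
-4 + h(0)*5 = -4 - 3*sqrt(0)*5 = -4 - 3*0*5 = -4 + 0*5 = -4 + 0 = -4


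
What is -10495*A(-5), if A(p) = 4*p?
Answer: 209900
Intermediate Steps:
-10495*A(-5) = -41980*(-5) = -10495*(-20) = 209900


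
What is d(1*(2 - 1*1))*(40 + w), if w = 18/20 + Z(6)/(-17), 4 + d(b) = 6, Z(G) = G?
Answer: 6893/85 ≈ 81.094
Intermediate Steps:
d(b) = 2 (d(b) = -4 + 6 = 2)
w = 93/170 (w = 18/20 + 6/(-17) = 18*(1/20) + 6*(-1/17) = 9/10 - 6/17 = 93/170 ≈ 0.54706)
d(1*(2 - 1*1))*(40 + w) = 2*(40 + 93/170) = 2*(6893/170) = 6893/85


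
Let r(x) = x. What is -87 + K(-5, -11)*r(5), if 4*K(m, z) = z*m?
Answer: -73/4 ≈ -18.250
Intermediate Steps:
K(m, z) = m*z/4 (K(m, z) = (z*m)/4 = (m*z)/4 = m*z/4)
-87 + K(-5, -11)*r(5) = -87 + ((¼)*(-5)*(-11))*5 = -87 + (55/4)*5 = -87 + 275/4 = -73/4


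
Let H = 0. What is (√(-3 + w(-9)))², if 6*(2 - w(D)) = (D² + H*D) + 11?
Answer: -49/3 ≈ -16.333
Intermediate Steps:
w(D) = ⅙ - D²/6 (w(D) = 2 - ((D² + 0*D) + 11)/6 = 2 - ((D² + 0) + 11)/6 = 2 - (D² + 11)/6 = 2 - (11 + D²)/6 = 2 + (-11/6 - D²/6) = ⅙ - D²/6)
(√(-3 + w(-9)))² = (√(-3 + (⅙ - ⅙*(-9)²)))² = (√(-3 + (⅙ - ⅙*81)))² = (√(-3 + (⅙ - 27/2)))² = (√(-3 - 40/3))² = (√(-49/3))² = (7*I*√3/3)² = -49/3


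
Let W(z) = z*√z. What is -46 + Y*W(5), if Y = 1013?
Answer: -46 + 5065*√5 ≈ 11280.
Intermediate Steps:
W(z) = z^(3/2)
-46 + Y*W(5) = -46 + 1013*5^(3/2) = -46 + 1013*(5*√5) = -46 + 5065*√5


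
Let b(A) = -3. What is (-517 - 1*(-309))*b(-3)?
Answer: 624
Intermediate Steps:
(-517 - 1*(-309))*b(-3) = (-517 - 1*(-309))*(-3) = (-517 + 309)*(-3) = -208*(-3) = 624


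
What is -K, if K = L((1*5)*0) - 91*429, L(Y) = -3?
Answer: 39042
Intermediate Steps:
K = -39042 (K = -3 - 91*429 = -3 - 39039 = -39042)
-K = -1*(-39042) = 39042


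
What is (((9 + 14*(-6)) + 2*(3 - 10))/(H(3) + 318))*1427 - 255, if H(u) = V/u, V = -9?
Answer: -207328/315 ≈ -658.18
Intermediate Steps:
H(u) = -9/u
(((9 + 14*(-6)) + 2*(3 - 10))/(H(3) + 318))*1427 - 255 = (((9 + 14*(-6)) + 2*(3 - 10))/(-9/3 + 318))*1427 - 255 = (((9 - 84) + 2*(-7))/(-9*⅓ + 318))*1427 - 255 = ((-75 - 14)/(-3 + 318))*1427 - 255 = -89/315*1427 - 255 = -127003/315 - 255 = -207328/315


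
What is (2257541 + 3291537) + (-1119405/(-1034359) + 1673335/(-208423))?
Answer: 1196292076349180896/215584205857 ≈ 5.5491e+6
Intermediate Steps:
(2257541 + 3291537) + (-1119405/(-1034359) + 1673335/(-208423)) = 5549078 + (-1119405*(-1/1034359) + 1673335*(-1/208423)) = 5549078 + (1119405/1034359 - 1673335/208423) = 5549078 - 1497519368950/215584205857 = 1196292076349180896/215584205857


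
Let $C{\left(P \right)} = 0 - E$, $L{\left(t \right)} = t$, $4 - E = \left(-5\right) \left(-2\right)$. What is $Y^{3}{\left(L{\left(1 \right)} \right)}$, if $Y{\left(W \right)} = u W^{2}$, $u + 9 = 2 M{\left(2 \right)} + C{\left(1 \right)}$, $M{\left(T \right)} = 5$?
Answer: $343$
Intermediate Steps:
$E = -6$ ($E = 4 - \left(-5\right) \left(-2\right) = 4 - 10 = -6$)
$C{\left(P \right)} = 6$ ($C{\left(P \right)} = 0 - -6 = 0 + 6 = 6$)
$u = 7$ ($u = -9 + \left(2 \cdot 5 + 6\right) = -9 + \left(10 + 6\right) = -9 + 16 = 7$)
$Y{\left(W \right)} = 7 W^{2}$
$Y^{3}{\left(L{\left(1 \right)} \right)} = \left(7 \cdot 1^{2}\right)^{3} = \left(7 \cdot 1\right)^{3} = 7^{3} = 343$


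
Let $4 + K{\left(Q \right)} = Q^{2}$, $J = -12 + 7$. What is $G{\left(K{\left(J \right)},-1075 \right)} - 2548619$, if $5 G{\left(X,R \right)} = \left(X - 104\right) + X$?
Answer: $- \frac{12743157}{5} \approx -2.5486 \cdot 10^{6}$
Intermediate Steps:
$J = -5$
$K{\left(Q \right)} = -4 + Q^{2}$
$G{\left(X,R \right)} = - \frac{104}{5} + \frac{2 X}{5}$ ($G{\left(X,R \right)} = \frac{\left(X - 104\right) + X}{5} = \frac{\left(-104 + X\right) + X}{5} = \frac{-104 + 2 X}{5} = - \frac{104}{5} + \frac{2 X}{5}$)
$G{\left(K{\left(J \right)},-1075 \right)} - 2548619 = \left(- \frac{104}{5} + \frac{2 \left(-4 + \left(-5\right)^{2}\right)}{5}\right) - 2548619 = \left(- \frac{104}{5} + \frac{2 \left(-4 + 25\right)}{5}\right) - 2548619 = \left(- \frac{104}{5} + \frac{2}{5} \cdot 21\right) - 2548619 = \left(- \frac{104}{5} + \frac{42}{5}\right) - 2548619 = - \frac{62}{5} - 2548619 = - \frac{12743157}{5}$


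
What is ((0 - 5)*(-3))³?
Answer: 3375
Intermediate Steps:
((0 - 5)*(-3))³ = (-5*(-3))³ = 15³ = 3375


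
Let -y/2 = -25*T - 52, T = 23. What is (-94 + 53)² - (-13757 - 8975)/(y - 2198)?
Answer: 391033/236 ≈ 1656.9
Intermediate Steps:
y = 1254 (y = -2*(-25*23 - 52) = -2*(-575 - 52) = -2*(-627) = 1254)
(-94 + 53)² - (-13757 - 8975)/(y - 2198) = (-94 + 53)² - (-13757 - 8975)/(1254 - 2198) = (-41)² - (-22732)/(-944) = 1681 - (-22732)*(-1)/944 = 1681 - 1*5683/236 = 1681 - 5683/236 = 391033/236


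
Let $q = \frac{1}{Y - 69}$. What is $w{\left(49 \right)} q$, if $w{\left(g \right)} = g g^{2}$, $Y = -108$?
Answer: $- \frac{117649}{177} \approx -664.68$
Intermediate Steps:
$w{\left(g \right)} = g^{3}$
$q = - \frac{1}{177}$ ($q = \frac{1}{-108 - 69} = \frac{1}{-177} = - \frac{1}{177} \approx -0.0056497$)
$w{\left(49 \right)} q = 49^{3} \left(- \frac{1}{177}\right) = 117649 \left(- \frac{1}{177}\right) = - \frac{117649}{177}$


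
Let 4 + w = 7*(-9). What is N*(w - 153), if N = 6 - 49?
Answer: 9460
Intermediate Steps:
N = -43
w = -67 (w = -4 + 7*(-9) = -4 - 63 = -67)
N*(w - 153) = -43*(-67 - 153) = -43*(-220) = 9460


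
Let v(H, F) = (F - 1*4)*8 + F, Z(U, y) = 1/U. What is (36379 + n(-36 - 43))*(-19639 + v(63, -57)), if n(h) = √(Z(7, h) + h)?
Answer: -734273736 - 40368*I*√966/7 ≈ -7.3427e+8 - 1.7924e+5*I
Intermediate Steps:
n(h) = √(⅐ + h) (n(h) = √(1/7 + h) = √(⅐ + h))
v(H, F) = -32 + 9*F (v(H, F) = (F - 4)*8 + F = (-4 + F)*8 + F = (-32 + 8*F) + F = -32 + 9*F)
(36379 + n(-36 - 43))*(-19639 + v(63, -57)) = (36379 + √(7 + 49*(-36 - 43))/7)*(-19639 + (-32 + 9*(-57))) = (36379 + √(7 + 49*(-79))/7)*(-19639 + (-32 - 513)) = (36379 + √(7 - 3871)/7)*(-19639 - 545) = (36379 + √(-3864)/7)*(-20184) = (36379 + (2*I*√966)/7)*(-20184) = (36379 + 2*I*√966/7)*(-20184) = -734273736 - 40368*I*√966/7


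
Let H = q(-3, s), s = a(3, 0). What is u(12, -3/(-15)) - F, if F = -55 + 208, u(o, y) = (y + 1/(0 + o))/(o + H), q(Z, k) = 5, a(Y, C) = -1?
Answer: -9179/60 ≈ -152.98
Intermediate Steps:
s = -1
H = 5
u(o, y) = (y + 1/o)/(5 + o) (u(o, y) = (y + 1/(0 + o))/(o + 5) = (y + 1/o)/(5 + o))
F = 153
u(12, -3/(-15)) - F = (1 + 12*(-3/(-15)))/(12*(5 + 12)) - 1*153 = (1/12)*(1 + 12*(-3*(-1/15)))/17 - 153 = (1/12)*(1/17)*(1 + 12*(1/5)) - 153 = (1/12)*(1/17)*(1 + 12/5) - 153 = (1/12)*(1/17)*(17/5) - 153 = 1/60 - 153 = -9179/60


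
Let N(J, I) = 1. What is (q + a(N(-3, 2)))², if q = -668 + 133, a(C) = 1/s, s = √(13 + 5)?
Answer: (3210 - √2)²/36 ≈ 2.8597e+5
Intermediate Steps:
s = 3*√2 (s = √18 = 3*√2 ≈ 4.2426)
a(C) = √2/6 (a(C) = 1/(3*√2) = √2/6)
q = -535
(q + a(N(-3, 2)))² = (-535 + √2/6)²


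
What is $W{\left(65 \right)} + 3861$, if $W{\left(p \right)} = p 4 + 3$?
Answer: $4124$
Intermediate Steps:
$W{\left(p \right)} = 3 + 4 p$ ($W{\left(p \right)} = 4 p + 3 = 3 + 4 p$)
$W{\left(65 \right)} + 3861 = \left(3 + 4 \cdot 65\right) + 3861 = \left(3 + 260\right) + 3861 = 263 + 3861 = 4124$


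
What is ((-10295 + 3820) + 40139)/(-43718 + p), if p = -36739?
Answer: -33664/80457 ≈ -0.41841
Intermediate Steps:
((-10295 + 3820) + 40139)/(-43718 + p) = ((-10295 + 3820) + 40139)/(-43718 - 36739) = (-6475 + 40139)/(-80457) = 33664*(-1/80457) = -33664/80457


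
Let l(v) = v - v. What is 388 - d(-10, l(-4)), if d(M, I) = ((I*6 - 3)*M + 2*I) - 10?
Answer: 368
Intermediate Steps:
l(v) = 0
d(M, I) = -10 + 2*I + M*(-3 + 6*I) (d(M, I) = ((6*I - 3)*M + 2*I) - 10 = ((-3 + 6*I)*M + 2*I) - 10 = (M*(-3 + 6*I) + 2*I) - 10 = (2*I + M*(-3 + 6*I)) - 10 = -10 + 2*I + M*(-3 + 6*I))
388 - d(-10, l(-4)) = 388 - (-10 - 3*(-10) + 2*0 + 6*0*(-10)) = 388 - (-10 + 30 + 0 + 0) = 388 - 1*20 = 388 - 20 = 368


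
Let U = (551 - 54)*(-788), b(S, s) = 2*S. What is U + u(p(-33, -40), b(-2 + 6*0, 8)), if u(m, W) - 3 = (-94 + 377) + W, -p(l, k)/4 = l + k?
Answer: -391354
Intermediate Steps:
p(l, k) = -4*k - 4*l (p(l, k) = -4*(l + k) = -4*(k + l) = -4*k - 4*l)
u(m, W) = 286 + W (u(m, W) = 3 + ((-94 + 377) + W) = 3 + (283 + W) = 286 + W)
U = -391636 (U = 497*(-788) = -391636)
U + u(p(-33, -40), b(-2 + 6*0, 8)) = -391636 + (286 + 2*(-2 + 6*0)) = -391636 + (286 + 2*(-2 + 0)) = -391636 + (286 + 2*(-2)) = -391636 + (286 - 4) = -391636 + 282 = -391354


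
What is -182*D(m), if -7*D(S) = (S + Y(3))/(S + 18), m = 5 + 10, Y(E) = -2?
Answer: 338/33 ≈ 10.242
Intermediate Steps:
m = 15
D(S) = -(-2 + S)/(7*(18 + S)) (D(S) = -(S - 2)/(7*(S + 18)) = -(-2 + S)/(7*(18 + S)))
-182*D(m) = -26*(2 - 1*15)/(18 + 15) = -26*(2 - 15)/33 = -26*(-13)/33 = -182*(-13/231) = 338/33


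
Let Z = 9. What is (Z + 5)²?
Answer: 196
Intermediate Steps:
(Z + 5)² = (9 + 5)² = 14² = 196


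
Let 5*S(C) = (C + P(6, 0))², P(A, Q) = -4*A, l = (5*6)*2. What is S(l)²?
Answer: 1679616/25 ≈ 67185.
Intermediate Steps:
l = 60 (l = 30*2 = 60)
S(C) = (-24 + C)²/5 (S(C) = (C - 4*6)²/5 = (C - 24)²/5 = (-24 + C)²/5)
S(l)² = ((-24 + 60)²/5)² = ((⅕)*36²)² = ((⅕)*1296)² = (1296/5)² = 1679616/25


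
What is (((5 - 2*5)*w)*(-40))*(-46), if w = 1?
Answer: -9200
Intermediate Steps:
(((5 - 2*5)*w)*(-40))*(-46) = (((5 - 2*5)*1)*(-40))*(-46) = (((5 - 10)*1)*(-40))*(-46) = (-5*1*(-40))*(-46) = -5*(-40)*(-46) = 200*(-46) = -9200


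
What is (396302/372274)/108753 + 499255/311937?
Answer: 1122939932004838/701614147547873 ≈ 1.6005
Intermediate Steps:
(396302/372274)/108753 + 499255/311937 = (396302*(1/372274))*(1/108753) + 499255*(1/311937) = (198151/186137)*(1/108753) + 499255/311937 = 198151/20242957161 + 499255/311937 = 1122939932004838/701614147547873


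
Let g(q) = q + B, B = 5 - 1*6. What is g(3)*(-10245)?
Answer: -20490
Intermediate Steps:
B = -1 (B = 5 - 6 = -1)
g(q) = -1 + q (g(q) = q - 1 = -1 + q)
g(3)*(-10245) = (-1 + 3)*(-10245) = 2*(-10245) = -20490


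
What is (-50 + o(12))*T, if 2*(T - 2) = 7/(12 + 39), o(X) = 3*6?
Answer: -3376/51 ≈ -66.196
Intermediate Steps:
o(X) = 18
T = 211/102 (T = 2 + (7/(12 + 39))/2 = 2 + (7/51)/2 = 2 + (7*(1/51))/2 = 2 + (½)*(7/51) = 2 + 7/102 = 211/102 ≈ 2.0686)
(-50 + o(12))*T = (-50 + 18)*(211/102) = -32*211/102 = -3376/51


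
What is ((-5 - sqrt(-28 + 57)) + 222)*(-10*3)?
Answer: -6510 + 30*sqrt(29) ≈ -6348.4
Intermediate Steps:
((-5 - sqrt(-28 + 57)) + 222)*(-10*3) = ((-5 - sqrt(29)) + 222)*(-30) = (217 - sqrt(29))*(-30) = -6510 + 30*sqrt(29)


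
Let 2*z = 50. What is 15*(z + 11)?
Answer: 540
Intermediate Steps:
z = 25 (z = (½)*50 = 25)
15*(z + 11) = 15*(25 + 11) = 15*36 = 540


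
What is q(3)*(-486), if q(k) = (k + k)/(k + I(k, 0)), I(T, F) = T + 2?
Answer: -729/2 ≈ -364.50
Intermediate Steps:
I(T, F) = 2 + T
q(k) = 2*k/(2 + 2*k) (q(k) = (k + k)/(k + (2 + k)) = (2*k)/(2 + 2*k) = 2*k/(2 + 2*k))
q(3)*(-486) = (3/(1 + 3))*(-486) = (3/4)*(-486) = -729/2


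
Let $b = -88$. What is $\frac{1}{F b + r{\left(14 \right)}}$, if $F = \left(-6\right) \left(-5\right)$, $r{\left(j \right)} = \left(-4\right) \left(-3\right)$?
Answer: $- \frac{1}{2628} \approx -0.00038052$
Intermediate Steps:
$r{\left(j \right)} = 12$
$F = 30$
$\frac{1}{F b + r{\left(14 \right)}} = \frac{1}{30 \left(-88\right) + 12} = \frac{1}{-2640 + 12} = \frac{1}{-2628} = - \frac{1}{2628}$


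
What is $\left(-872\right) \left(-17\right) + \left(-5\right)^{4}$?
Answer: $15449$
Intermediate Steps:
$\left(-872\right) \left(-17\right) + \left(-5\right)^{4} = 14824 + 625 = 15449$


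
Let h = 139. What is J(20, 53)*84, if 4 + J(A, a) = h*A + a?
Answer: 237636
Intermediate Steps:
J(A, a) = -4 + a + 139*A (J(A, a) = -4 + (139*A + a) = -4 + (a + 139*A) = -4 + a + 139*A)
J(20, 53)*84 = (-4 + 53 + 139*20)*84 = (-4 + 53 + 2780)*84 = 2829*84 = 237636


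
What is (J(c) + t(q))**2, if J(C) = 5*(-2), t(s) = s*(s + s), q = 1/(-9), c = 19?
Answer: 652864/6561 ≈ 99.507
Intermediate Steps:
q = -1/9 ≈ -0.11111
t(s) = 2*s**2 (t(s) = s*(2*s) = 2*s**2)
J(C) = -10
(J(c) + t(q))**2 = (-10 + 2*(-1/9)**2)**2 = (-10 + 2*(1/81))**2 = (-10 + 2/81)**2 = (-808/81)**2 = 652864/6561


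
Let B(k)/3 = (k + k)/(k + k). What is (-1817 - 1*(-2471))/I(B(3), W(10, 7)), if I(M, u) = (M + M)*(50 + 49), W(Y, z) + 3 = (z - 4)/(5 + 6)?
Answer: 109/99 ≈ 1.1010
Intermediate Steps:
W(Y, z) = -37/11 + z/11 (W(Y, z) = -3 + (z - 4)/(5 + 6) = -3 + (-4 + z)/11 = -3 + (-4 + z)*(1/11) = -3 + (-4/11 + z/11) = -37/11 + z/11)
B(k) = 3 (B(k) = 3*((k + k)/(k + k)) = 3*((2*k)/((2*k))) = 3*((2*k)*(1/(2*k))) = 3*1 = 3)
I(M, u) = 198*M (I(M, u) = (2*M)*99 = 198*M)
(-1817 - 1*(-2471))/I(B(3), W(10, 7)) = (-1817 - 1*(-2471))/((198*3)) = (-1817 + 2471)/594 = 654*(1/594) = 109/99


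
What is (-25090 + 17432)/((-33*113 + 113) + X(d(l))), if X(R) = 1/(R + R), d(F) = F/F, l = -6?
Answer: 2188/1033 ≈ 2.1181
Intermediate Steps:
d(F) = 1
X(R) = 1/(2*R)
(-25090 + 17432)/((-33*113 + 113) + X(d(l))) = (-25090 + 17432)/((-33*113 + 113) + (1/2)/1) = -7658/((-3729 + 113) + (1/2)*1) = -7658/(-3616 + 1/2) = -7658/(-7231/2) = -7658*(-2/7231) = 2188/1033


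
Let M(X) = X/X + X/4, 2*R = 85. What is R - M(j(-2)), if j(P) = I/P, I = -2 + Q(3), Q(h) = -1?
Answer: 329/8 ≈ 41.125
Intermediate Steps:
R = 85/2 (R = (½)*85 = 85/2 ≈ 42.500)
I = -3 (I = -2 - 1 = -3)
j(P) = -3/P
M(X) = 1 + X/4 (M(X) = 1 + X*(¼) = 1 + X/4)
R - M(j(-2)) = 85/2 - (1 + (-3/(-2))/4) = 85/2 - (1 + (-3*(-½))/4) = 85/2 - (1 + (¼)*(3/2)) = 85/2 - (1 + 3/8) = 85/2 - 1*11/8 = 85/2 - 11/8 = 329/8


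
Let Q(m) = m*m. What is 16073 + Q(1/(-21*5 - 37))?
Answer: 324095973/20164 ≈ 16073.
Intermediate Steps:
Q(m) = m**2
16073 + Q(1/(-21*5 - 37)) = 16073 + (1/(-21*5 - 37))**2 = 16073 + (1/(-105 - 37))**2 = 16073 + (1/(-142))**2 = 16073 + (-1/142)**2 = 16073 + 1/20164 = 324095973/20164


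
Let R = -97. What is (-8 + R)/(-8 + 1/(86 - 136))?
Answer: 5250/401 ≈ 13.092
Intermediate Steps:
(-8 + R)/(-8 + 1/(86 - 136)) = (-8 - 97)/(-8 + 1/(86 - 136)) = -105/(-8 + 1/(-50)) = -105/(-8 - 1/50) = -105/(-401/50) = -50/401*(-105) = 5250/401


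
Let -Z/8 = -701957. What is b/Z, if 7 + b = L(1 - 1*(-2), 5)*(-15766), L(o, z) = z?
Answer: -78837/5615656 ≈ -0.014039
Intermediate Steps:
b = -78837 (b = -7 + 5*(-15766) = -7 - 78830 = -78837)
Z = 5615656 (Z = -8*(-701957) = 5615656)
b/Z = -78837/5615656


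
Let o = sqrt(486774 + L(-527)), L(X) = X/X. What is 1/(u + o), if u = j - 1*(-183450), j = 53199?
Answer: 236649/56002262426 - 5*sqrt(19471)/56002262426 ≈ 4.2132e-6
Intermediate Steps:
L(X) = 1
u = 236649 (u = 53199 - 1*(-183450) = 53199 + 183450 = 236649)
o = 5*sqrt(19471) (o = sqrt(486774 + 1) = sqrt(486775) = 5*sqrt(19471) ≈ 697.69)
1/(u + o) = 1/(236649 + 5*sqrt(19471))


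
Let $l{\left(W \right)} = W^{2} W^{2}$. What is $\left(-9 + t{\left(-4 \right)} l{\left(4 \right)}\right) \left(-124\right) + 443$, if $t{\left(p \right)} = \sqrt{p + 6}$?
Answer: $1559 - 31744 \sqrt{2} \approx -43334.0$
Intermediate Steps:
$l{\left(W \right)} = W^{4}$
$t{\left(p \right)} = \sqrt{6 + p}$
$\left(-9 + t{\left(-4 \right)} l{\left(4 \right)}\right) \left(-124\right) + 443 = \left(-9 + \sqrt{6 - 4} \cdot 4^{4}\right) \left(-124\right) + 443 = \left(-9 + \sqrt{2} \cdot 256\right) \left(-124\right) + 443 = \left(-9 + 256 \sqrt{2}\right) \left(-124\right) + 443 = \left(1116 - 31744 \sqrt{2}\right) + 443 = 1559 - 31744 \sqrt{2}$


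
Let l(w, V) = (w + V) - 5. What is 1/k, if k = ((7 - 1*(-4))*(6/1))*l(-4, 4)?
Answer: -1/330 ≈ -0.0030303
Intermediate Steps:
l(w, V) = -5 + V + w (l(w, V) = (V + w) - 5 = -5 + V + w)
k = -330 (k = ((7 - 1*(-4))*(6/1))*(-5 + 4 - 4) = ((7 + 4)*(6*1))*(-5) = (11*6)*(-5) = 66*(-5) = -330)
1/k = 1/(-330) = -1/330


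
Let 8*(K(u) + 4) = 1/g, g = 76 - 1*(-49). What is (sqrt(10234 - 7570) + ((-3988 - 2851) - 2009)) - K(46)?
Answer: -8844001/1000 + 6*sqrt(74) ≈ -8792.4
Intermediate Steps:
g = 125 (g = 76 + 49 = 125)
K(u) = -3999/1000 (K(u) = -4 + (1/8)/125 = -4 + (1/8)*(1/125) = -4 + 1/1000 = -3999/1000)
(sqrt(10234 - 7570) + ((-3988 - 2851) - 2009)) - K(46) = (sqrt(10234 - 7570) + ((-3988 - 2851) - 2009)) - 1*(-3999/1000) = (sqrt(2664) + (-6839 - 2009)) + 3999/1000 = (6*sqrt(74) - 8848) + 3999/1000 = (-8848 + 6*sqrt(74)) + 3999/1000 = -8844001/1000 + 6*sqrt(74)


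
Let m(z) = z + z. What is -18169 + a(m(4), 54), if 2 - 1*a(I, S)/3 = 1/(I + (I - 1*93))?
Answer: -1398548/77 ≈ -18163.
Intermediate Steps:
m(z) = 2*z
a(I, S) = 6 - 3/(-93 + 2*I) (a(I, S) = 6 - 3/(I + (I - 1*93)) = 6 - 3/(I + (I - 93)) = 6 - 3/(I + (-93 + I)) = 6 - 3/(-93 + 2*I))
-18169 + a(m(4), 54) = -18169 + 3*(-187 + 4*(2*4))/(-93 + 2*(2*4)) = -18169 + 3*(-187 + 4*8)/(-93 + 2*8) = -18169 + 3*(-187 + 32)/(-93 + 16) = -18169 + 3*(-155)/(-77) = -18169 + 3*(-1/77)*(-155) = -18169 + 465/77 = -1398548/77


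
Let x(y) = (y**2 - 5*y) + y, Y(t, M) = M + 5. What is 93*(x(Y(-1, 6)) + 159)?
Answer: 21948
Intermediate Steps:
Y(t, M) = 5 + M
x(y) = y**2 - 4*y
93*(x(Y(-1, 6)) + 159) = 93*((5 + 6)*(-4 + (5 + 6)) + 159) = 93*(11*(-4 + 11) + 159) = 93*(11*7 + 159) = 93*(77 + 159) = 93*236 = 21948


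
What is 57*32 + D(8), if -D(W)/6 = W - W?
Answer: 1824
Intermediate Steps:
D(W) = 0 (D(W) = -6*(W - W) = -6*0 = 0)
57*32 + D(8) = 57*32 + 0 = 1824 + 0 = 1824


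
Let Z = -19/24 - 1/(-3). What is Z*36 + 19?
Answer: 5/2 ≈ 2.5000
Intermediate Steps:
Z = -11/24 (Z = -19*1/24 - 1*(-⅓) = -19/24 + ⅓ = -11/24 ≈ -0.45833)
Z*36 + 19 = -11/24*36 + 19 = -33/2 + 19 = 5/2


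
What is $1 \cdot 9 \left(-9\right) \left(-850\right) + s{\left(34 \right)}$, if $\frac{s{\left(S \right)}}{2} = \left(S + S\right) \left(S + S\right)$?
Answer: $78098$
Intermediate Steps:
$s{\left(S \right)} = 8 S^{2}$ ($s{\left(S \right)} = 2 \left(S + S\right) \left(S + S\right) = 2 \cdot 2 S 2 S = 2 \cdot 4 S^{2} = 8 S^{2}$)
$1 \cdot 9 \left(-9\right) \left(-850\right) + s{\left(34 \right)} = 1 \cdot 9 \left(-9\right) \left(-850\right) + 8 \cdot 34^{2} = 9 \left(-9\right) \left(-850\right) + 8 \cdot 1156 = \left(-81\right) \left(-850\right) + 9248 = 68850 + 9248 = 78098$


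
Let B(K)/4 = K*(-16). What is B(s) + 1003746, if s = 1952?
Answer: 878818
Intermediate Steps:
B(K) = -64*K (B(K) = 4*(K*(-16)) = 4*(-16*K) = -64*K)
B(s) + 1003746 = -64*1952 + 1003746 = -124928 + 1003746 = 878818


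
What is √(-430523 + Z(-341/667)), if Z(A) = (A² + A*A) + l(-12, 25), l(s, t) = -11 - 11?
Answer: I*√191544501943/667 ≈ 656.16*I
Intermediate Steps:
l(s, t) = -22
Z(A) = -22 + 2*A² (Z(A) = (A² + A*A) - 22 = (A² + A²) - 22 = 2*A² - 22 = -22 + 2*A²)
√(-430523 + Z(-341/667)) = √(-430523 + (-22 + 2*(-341/667)²)) = √(-430523 + (-22 + 2*(116281/444889))) = √(-430523 + (-22 + 232562/444889)) = √(-430523 - 9554996/444889) = √(-191544501943/444889) = I*√191544501943/667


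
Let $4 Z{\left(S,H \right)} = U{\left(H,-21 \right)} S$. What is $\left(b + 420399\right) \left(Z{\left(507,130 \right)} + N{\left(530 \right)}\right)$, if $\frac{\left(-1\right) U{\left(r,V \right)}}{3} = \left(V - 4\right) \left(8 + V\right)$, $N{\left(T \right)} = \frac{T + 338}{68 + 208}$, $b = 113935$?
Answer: $- \frac{9112413681019}{138} \approx -6.6032 \cdot 10^{10}$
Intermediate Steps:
$N{\left(T \right)} = \frac{169}{138} + \frac{T}{276}$ ($N{\left(T \right)} = \frac{338 + T}{276} = \left(338 + T\right) \frac{1}{276} = \frac{169}{138} + \frac{T}{276}$)
$U{\left(r,V \right)} = - 3 \left(-4 + V\right) \left(8 + V\right)$ ($U{\left(r,V \right)} = - 3 \left(V - 4\right) \left(8 + V\right) = - 3 \left(-4 + V\right) \left(8 + V\right)$)
$Z{\left(S,H \right)} = - \frac{975 S}{4}$ ($Z{\left(S,H \right)} = \frac{\left(96 - -252 - 3 \left(-21\right)^{2}\right) S}{4} = \frac{\left(96 + 252 - 1323\right) S}{4} = \frac{\left(-975\right) S}{4} = - \frac{975 S}{4}$)
$\left(b + 420399\right) \left(Z{\left(507,130 \right)} + N{\left(530 \right)}\right) = \left(113935 + 420399\right) \left(\left(- \frac{975}{4}\right) 507 + \left(\frac{169}{138} + \frac{1}{276} \cdot 530\right)\right) = 534334 \left(- \frac{494325}{4} + \left(\frac{169}{138} + \frac{265}{138}\right)\right) = 534334 \left(- \frac{494325}{4} + \frac{217}{69}\right) = 534334 \left(- \frac{34107557}{276}\right) = - \frac{9112413681019}{138}$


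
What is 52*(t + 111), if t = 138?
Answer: 12948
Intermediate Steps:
52*(t + 111) = 52*(138 + 111) = 52*249 = 12948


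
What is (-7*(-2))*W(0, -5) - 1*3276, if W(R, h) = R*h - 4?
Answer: -3332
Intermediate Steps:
W(R, h) = -4 + R*h
(-7*(-2))*W(0, -5) - 1*3276 = (-7*(-2))*(-4 + 0*(-5)) - 1*3276 = 14*(-4 + 0) - 3276 = 14*(-4) - 3276 = -56 - 3276 = -3332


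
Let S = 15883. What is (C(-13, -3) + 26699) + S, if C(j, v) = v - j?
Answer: 42592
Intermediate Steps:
(C(-13, -3) + 26699) + S = ((-3 - 1*(-13)) + 26699) + 15883 = ((-3 + 13) + 26699) + 15883 = (10 + 26699) + 15883 = 26709 + 15883 = 42592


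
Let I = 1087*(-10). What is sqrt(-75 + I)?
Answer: I*sqrt(10945) ≈ 104.62*I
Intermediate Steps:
I = -10870
sqrt(-75 + I) = sqrt(-75 - 10870) = sqrt(-10945) = I*sqrt(10945)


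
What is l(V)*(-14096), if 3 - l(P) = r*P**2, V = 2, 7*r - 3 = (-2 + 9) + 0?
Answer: 267824/7 ≈ 38261.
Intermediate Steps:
r = 10/7 (r = 3/7 + ((-2 + 9) + 0)/7 = 3/7 + (7 + 0)/7 = 3/7 + (1/7)*7 = 3/7 + 1 = 10/7 ≈ 1.4286)
l(P) = 3 - 10*P**2/7
l(V)*(-14096) = (3 - 10/7*2**2)*(-14096) = (3 - 10/7*4)*(-14096) = (3 - 40/7)*(-14096) = -19/7*(-14096) = 267824/7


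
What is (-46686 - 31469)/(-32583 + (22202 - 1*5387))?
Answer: 78155/15768 ≈ 4.9566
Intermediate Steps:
(-46686 - 31469)/(-32583 + (22202 - 1*5387)) = -78155/(-32583 + (22202 - 5387)) = -78155/(-32583 + 16815) = -78155/(-15768) = -78155*(-1/15768) = 78155/15768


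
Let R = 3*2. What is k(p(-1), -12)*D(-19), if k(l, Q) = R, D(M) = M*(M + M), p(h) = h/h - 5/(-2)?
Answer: 4332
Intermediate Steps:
p(h) = 7/2 (p(h) = 1 - 5*(-½) = 1 + 5/2 = 7/2)
D(M) = 2*M² (D(M) = M*(2*M) = 2*M²)
R = 6
k(l, Q) = 6
k(p(-1), -12)*D(-19) = 6*(2*(-19)²) = 6*(2*361) = 6*722 = 4332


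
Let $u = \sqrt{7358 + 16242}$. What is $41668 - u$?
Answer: $41668 - 20 \sqrt{59} \approx 41514.0$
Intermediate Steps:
$u = 20 \sqrt{59}$ ($u = \sqrt{23600} = 20 \sqrt{59} \approx 153.62$)
$41668 - u = 41668 - 20 \sqrt{59}$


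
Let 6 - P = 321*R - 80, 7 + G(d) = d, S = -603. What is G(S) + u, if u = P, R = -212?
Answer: 67528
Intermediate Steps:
G(d) = -7 + d
P = 68138 (P = 6 - (321*(-212) - 80) = 6 - (-68052 - 80) = 6 - 1*(-68132) = 6 + 68132 = 68138)
u = 68138
G(S) + u = (-7 - 603) + 68138 = -610 + 68138 = 67528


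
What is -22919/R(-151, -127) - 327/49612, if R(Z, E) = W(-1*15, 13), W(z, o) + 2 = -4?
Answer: 568527733/148836 ≈ 3819.8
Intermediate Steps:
W(z, o) = -6 (W(z, o) = -2 - 4 = -6)
R(Z, E) = -6
-22919/R(-151, -127) - 327/49612 = -22919/(-6) - 327/49612 = -22919*(-1/6) - 327*1/49612 = 22919/6 - 327/49612 = 568527733/148836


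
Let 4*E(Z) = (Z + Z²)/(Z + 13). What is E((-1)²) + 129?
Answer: 3613/28 ≈ 129.04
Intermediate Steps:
E(Z) = (Z + Z²)/(4*(13 + Z)) (E(Z) = ((Z + Z²)/(Z + 13))/4 = ((Z + Z²)/(13 + Z))/4 = (Z + Z²)/(4*(13 + Z)))
E((-1)²) + 129 = (¼)*(-1)²*(1 + (-1)²)/(13 + (-1)²) + 129 = (¼)*1*(1 + 1)/(13 + 1) + 129 = (¼)*1*2/14 + 129 = (¼)*1*(1/14)*2 + 129 = 1/28 + 129 = 3613/28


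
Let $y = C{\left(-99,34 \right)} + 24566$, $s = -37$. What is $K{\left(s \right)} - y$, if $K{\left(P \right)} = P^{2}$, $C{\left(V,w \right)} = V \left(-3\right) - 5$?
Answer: $-23489$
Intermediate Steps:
$C{\left(V,w \right)} = -5 - 3 V$ ($C{\left(V,w \right)} = - 3 V - 5 = -5 - 3 V$)
$y = 24858$ ($y = \left(-5 - -297\right) + 24566 = \left(-5 + 297\right) + 24566 = 292 + 24566 = 24858$)
$K{\left(s \right)} - y = \left(-37\right)^{2} - 24858 = 1369 - 24858 = -23489$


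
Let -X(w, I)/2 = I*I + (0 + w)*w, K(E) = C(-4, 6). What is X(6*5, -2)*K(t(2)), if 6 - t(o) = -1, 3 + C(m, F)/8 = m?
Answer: 101248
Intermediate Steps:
C(m, F) = -24 + 8*m
t(o) = 7 (t(o) = 6 - 1*(-1) = 6 + 1 = 7)
K(E) = -56 (K(E) = -24 + 8*(-4) = -24 - 32 = -56)
X(w, I) = -2*I**2 - 2*w**2 (X(w, I) = -2*(I*I + (0 + w)*w) = -2*(I**2 + w*w) = -2*(I**2 + w**2) = -2*I**2 - 2*w**2)
X(6*5, -2)*K(t(2)) = (-2*(-2)**2 - 2*(6*5)**2)*(-56) = (-2*4 - 2*30**2)*(-56) = (-8 - 2*900)*(-56) = (-8 - 1800)*(-56) = -1808*(-56) = 101248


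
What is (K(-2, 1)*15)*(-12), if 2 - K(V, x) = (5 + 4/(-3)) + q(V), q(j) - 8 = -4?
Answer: 1020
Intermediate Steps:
q(j) = 4 (q(j) = 8 - 4 = 4)
K(V, x) = -17/3 (K(V, x) = 2 - ((5 + 4/(-3)) + 4) = 2 - ((5 + 4*(-1/3)) + 4) = 2 - ((5 - 4/3) + 4) = 2 - (11/3 + 4) = 2 - 1*23/3 = 2 - 23/3 = -17/3)
(K(-2, 1)*15)*(-12) = -17/3*15*(-12) = -85*(-12) = 1020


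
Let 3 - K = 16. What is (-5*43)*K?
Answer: 2795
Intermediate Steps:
K = -13 (K = 3 - 1*16 = 3 - 16 = -13)
(-5*43)*K = -5*43*(-13) = -215*(-13) = 2795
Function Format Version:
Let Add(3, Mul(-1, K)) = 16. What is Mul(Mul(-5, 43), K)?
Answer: 2795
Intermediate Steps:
K = -13 (K = Add(3, Mul(-1, 16)) = Add(3, -16) = -13)
Mul(Mul(-5, 43), K) = Mul(Mul(-5, 43), -13) = Mul(-215, -13) = 2795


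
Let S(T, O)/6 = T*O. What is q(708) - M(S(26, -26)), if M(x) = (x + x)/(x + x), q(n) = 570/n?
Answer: -23/118 ≈ -0.19492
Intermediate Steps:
S(T, O) = 6*O*T (S(T, O) = 6*(T*O) = 6*(O*T) = 6*O*T)
M(x) = 1 (M(x) = (2*x)/((2*x)) = (2*x)*(1/(2*x)) = 1)
q(708) - M(S(26, -26)) = 570/708 - 1*1 = 570*(1/708) - 1 = 95/118 - 1 = -23/118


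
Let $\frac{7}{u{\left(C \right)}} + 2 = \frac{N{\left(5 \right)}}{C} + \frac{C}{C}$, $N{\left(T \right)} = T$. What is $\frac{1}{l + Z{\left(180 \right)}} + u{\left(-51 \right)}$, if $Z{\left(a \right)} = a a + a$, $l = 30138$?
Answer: $- \frac{1599305}{250872} \approx -6.375$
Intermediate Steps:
$Z{\left(a \right)} = a + a^{2}$ ($Z{\left(a \right)} = a^{2} + a = a + a^{2}$)
$u{\left(C \right)} = \frac{7}{-1 + \frac{5}{C}}$ ($u{\left(C \right)} = \frac{7}{-2 + \left(\frac{5}{C} + \frac{C}{C}\right)} = \frac{7}{-2 + \left(\frac{5}{C} + 1\right)} = \frac{7}{-2 + \left(1 + \frac{5}{C}\right)} = \frac{7}{-1 + \frac{5}{C}}$)
$\frac{1}{l + Z{\left(180 \right)}} + u{\left(-51 \right)} = \frac{1}{30138 + 180 \left(1 + 180\right)} - - \frac{357}{-5 - 51} = \frac{1}{30138 + 180 \cdot 181} - - \frac{357}{-56} = \frac{1}{30138 + 32580} - \left(-357\right) \left(- \frac{1}{56}\right) = \frac{1}{62718} - \frac{51}{8} = - \frac{1599305}{250872}$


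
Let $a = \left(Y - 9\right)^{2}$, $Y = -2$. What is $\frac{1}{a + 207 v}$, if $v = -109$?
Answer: $- \frac{1}{22442} \approx -4.4559 \cdot 10^{-5}$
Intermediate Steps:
$a = 121$ ($a = \left(-2 - 9\right)^{2} = \left(-11\right)^{2} = 121$)
$\frac{1}{a + 207 v} = \frac{1}{121 + 207 \left(-109\right)} = \frac{1}{121 - 22563} = \frac{1}{-22442} = - \frac{1}{22442}$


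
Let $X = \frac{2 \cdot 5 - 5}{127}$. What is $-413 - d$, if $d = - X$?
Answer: $- \frac{52446}{127} \approx -412.96$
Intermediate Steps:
$X = \frac{5}{127}$ ($X = \left(10 - 5\right) \frac{1}{127} = 5 \cdot \frac{1}{127} = \frac{5}{127} \approx 0.03937$)
$d = - \frac{5}{127}$ ($d = \left(-1\right) \frac{5}{127} = - \frac{5}{127} \approx -0.03937$)
$-413 - d = -413 - - \frac{5}{127} = -413 + \frac{5}{127} = - \frac{52446}{127}$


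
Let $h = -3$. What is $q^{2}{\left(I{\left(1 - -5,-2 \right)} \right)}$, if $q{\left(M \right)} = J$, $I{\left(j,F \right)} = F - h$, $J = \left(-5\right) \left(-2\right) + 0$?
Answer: $100$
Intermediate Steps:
$J = 10$ ($J = 10 + 0 = 10$)
$I{\left(j,F \right)} = 3 + F$ ($I{\left(j,F \right)} = F - -3 = F + 3 = 3 + F$)
$q{\left(M \right)} = 10$
$q^{2}{\left(I{\left(1 - -5,-2 \right)} \right)} = 10^{2} = 100$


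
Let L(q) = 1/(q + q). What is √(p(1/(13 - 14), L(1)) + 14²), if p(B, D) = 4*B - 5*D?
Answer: √758/2 ≈ 13.766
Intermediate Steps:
L(q) = 1/(2*q)
p(B, D) = -5*D + 4*B
√(p(1/(13 - 14), L(1)) + 14²) = √((-5/(2*1) + 4/(13 - 14)) + 14²) = √((-5/2 + 4/(-1)) + 196) = √((-5*½ + 4*(-1)) + 196) = √((-5/2 - 4) + 196) = √(-13/2 + 196) = √(379/2) = √758/2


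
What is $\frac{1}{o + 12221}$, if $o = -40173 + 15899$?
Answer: $- \frac{1}{12053} \approx -8.2967 \cdot 10^{-5}$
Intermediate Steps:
$o = -24274$
$\frac{1}{o + 12221} = \frac{1}{-24274 + 12221} = \frac{1}{-12053} = - \frac{1}{12053}$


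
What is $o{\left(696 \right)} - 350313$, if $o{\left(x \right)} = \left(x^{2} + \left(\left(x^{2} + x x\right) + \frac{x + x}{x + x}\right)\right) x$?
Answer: $1011110991$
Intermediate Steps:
$o{\left(x \right)} = x \left(1 + 3 x^{2}\right)$ ($o{\left(x \right)} = \left(x^{2} + \left(\left(x^{2} + x^{2}\right) + \frac{2 x}{2 x}\right)\right) x = \left(x^{2} + \left(2 x^{2} + 2 x \frac{1}{2 x}\right)\right) x = \left(x^{2} + \left(2 x^{2} + 1\right)\right) x = \left(x^{2} + \left(1 + 2 x^{2}\right)\right) x = \left(1 + 3 x^{2}\right) x = x \left(1 + 3 x^{2}\right)$)
$o{\left(696 \right)} - 350313 = \left(696 + 3 \cdot 696^{3}\right) - 350313 = \left(696 + 3 \cdot 337153536\right) - 350313 = \left(696 + 1011460608\right) - 350313 = 1011461304 - 350313 = 1011110991$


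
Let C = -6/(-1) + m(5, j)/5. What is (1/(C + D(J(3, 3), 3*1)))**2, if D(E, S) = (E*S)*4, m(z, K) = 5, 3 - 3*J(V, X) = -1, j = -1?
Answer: 1/529 ≈ 0.0018904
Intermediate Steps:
J(V, X) = 4/3 (J(V, X) = 1 - 1/3*(-1) = 1 + 1/3 = 4/3)
D(E, S) = 4*E*S
C = 7 (C = -6/(-1) + 5/5 = -6*(-1) + 5*(1/5) = 6 + 1 = 7)
(1/(C + D(J(3, 3), 3*1)))**2 = (1/(7 + 4*(4/3)*(3*1)))**2 = (1/(7 + 4*(4/3)*3))**2 = (1/(7 + 16))**2 = (1/23)**2 = 1/529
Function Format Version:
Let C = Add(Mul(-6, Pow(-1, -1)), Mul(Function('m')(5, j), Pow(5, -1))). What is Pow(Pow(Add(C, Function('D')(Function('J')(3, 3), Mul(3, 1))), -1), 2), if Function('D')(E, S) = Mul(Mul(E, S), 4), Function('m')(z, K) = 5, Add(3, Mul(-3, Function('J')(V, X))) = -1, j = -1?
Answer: Rational(1, 529) ≈ 0.0018904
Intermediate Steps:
Function('J')(V, X) = Rational(4, 3) (Function('J')(V, X) = Add(1, Mul(Rational(-1, 3), -1)) = Add(1, Rational(1, 3)) = Rational(4, 3))
Function('D')(E, S) = Mul(4, E, S)
C = 7 (C = Add(Mul(-6, Pow(-1, -1)), Mul(5, Pow(5, -1))) = Add(Mul(-6, -1), Mul(5, Rational(1, 5))) = Add(6, 1) = 7)
Pow(Pow(Add(C, Function('D')(Function('J')(3, 3), Mul(3, 1))), -1), 2) = Pow(Pow(Add(7, Mul(4, Rational(4, 3), Mul(3, 1))), -1), 2) = Pow(Pow(Add(7, Mul(4, Rational(4, 3), 3)), -1), 2) = Pow(Pow(Add(7, 16), -1), 2) = Pow(Pow(23, -1), 2) = Pow(Rational(1, 23), 2) = Rational(1, 529)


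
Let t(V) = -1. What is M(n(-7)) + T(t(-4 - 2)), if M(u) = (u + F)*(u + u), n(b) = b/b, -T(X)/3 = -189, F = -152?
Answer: 265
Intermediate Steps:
T(X) = 567 (T(X) = -3*(-189) = 567)
n(b) = 1
M(u) = 2*u*(-152 + u) (M(u) = (u - 152)*(u + u) = (-152 + u)*(2*u) = 2*u*(-152 + u))
M(n(-7)) + T(t(-4 - 2)) = 2*1*(-152 + 1) + 567 = 2*1*(-151) + 567 = -302 + 567 = 265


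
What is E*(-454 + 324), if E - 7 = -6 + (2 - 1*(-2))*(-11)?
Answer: 5590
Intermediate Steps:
E = -43 (E = 7 + (-6 + (2 - 1*(-2))*(-11)) = 7 + (-6 + (2 + 2)*(-11)) = 7 + (-6 + 4*(-11)) = 7 + (-6 - 44) = 7 - 50 = -43)
E*(-454 + 324) = -43*(-454 + 324) = -43*(-130) = 5590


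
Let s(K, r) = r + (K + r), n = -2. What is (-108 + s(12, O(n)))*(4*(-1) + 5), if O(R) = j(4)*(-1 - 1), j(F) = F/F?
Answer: -100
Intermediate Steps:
j(F) = 1
O(R) = -2 (O(R) = 1*(-1 - 1) = 1*(-2) = -2)
s(K, r) = K + 2*r
(-108 + s(12, O(n)))*(4*(-1) + 5) = (-108 + (12 + 2*(-2)))*(4*(-1) + 5) = (-108 + (12 - 4))*(-4 + 5) = (-108 + 8)*1 = -100*1 = -100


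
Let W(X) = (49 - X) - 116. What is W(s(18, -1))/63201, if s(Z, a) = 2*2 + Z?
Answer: -89/63201 ≈ -0.0014082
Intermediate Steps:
s(Z, a) = 4 + Z
W(X) = -67 - X
W(s(18, -1))/63201 = (-67 - (4 + 18))/63201 = (-67 - 1*22)*(1/63201) = (-67 - 22)*(1/63201) = -89*1/63201 = -89/63201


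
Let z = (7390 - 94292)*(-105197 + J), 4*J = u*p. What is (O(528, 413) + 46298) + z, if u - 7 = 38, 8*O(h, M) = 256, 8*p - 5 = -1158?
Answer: 148524471519/16 ≈ 9.2828e+9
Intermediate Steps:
p = -1153/8 (p = 5/8 + (⅛)*(-1158) = 5/8 - 579/4 = -1153/8 ≈ -144.13)
O(h, M) = 32 (O(h, M) = (⅛)*256 = 32)
u = 45 (u = 7 + 38 = 45)
J = -51885/32 (J = (45*(-1153/8))/4 = (¼)*(-51885/8) = -51885/32 ≈ -1621.4)
z = 148523730239/16 (z = (7390 - 94292)*(-105197 - 51885/32) = -86902*(-3418189/32) = 148523730239/16 ≈ 9.2827e+9)
(O(528, 413) + 46298) + z = (32 + 46298) + 148523730239/16 = 46330 + 148523730239/16 = 148524471519/16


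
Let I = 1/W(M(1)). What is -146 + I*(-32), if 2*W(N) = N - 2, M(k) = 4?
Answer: -178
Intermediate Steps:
W(N) = -1 + N/2 (W(N) = (N - 2)/2 = (-2 + N)/2 = -1 + N/2)
I = 1 (I = 1/(-1 + (½)*4) = 1/(-1 + 2) = 1/1 = 1)
-146 + I*(-32) = -146 + 1*(-32) = -146 - 32 = -178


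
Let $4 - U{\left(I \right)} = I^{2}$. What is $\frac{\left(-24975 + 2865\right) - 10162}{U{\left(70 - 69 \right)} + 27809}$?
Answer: $- \frac{8068}{6953} \approx -1.1604$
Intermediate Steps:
$U{\left(I \right)} = 4 - I^{2}$
$\frac{\left(-24975 + 2865\right) - 10162}{U{\left(70 - 69 \right)} + 27809} = \frac{\left(-24975 + 2865\right) - 10162}{\left(4 - \left(70 - 69\right)^{2}\right) + 27809} = \frac{-22110 - 10162}{\left(4 - 1^{2}\right) + 27809} = - \frac{32272}{\left(4 - 1\right) + 27809} = - \frac{32272}{3 + 27809} = - \frac{32272}{27812} = \left(-32272\right) \frac{1}{27812} = - \frac{8068}{6953}$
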